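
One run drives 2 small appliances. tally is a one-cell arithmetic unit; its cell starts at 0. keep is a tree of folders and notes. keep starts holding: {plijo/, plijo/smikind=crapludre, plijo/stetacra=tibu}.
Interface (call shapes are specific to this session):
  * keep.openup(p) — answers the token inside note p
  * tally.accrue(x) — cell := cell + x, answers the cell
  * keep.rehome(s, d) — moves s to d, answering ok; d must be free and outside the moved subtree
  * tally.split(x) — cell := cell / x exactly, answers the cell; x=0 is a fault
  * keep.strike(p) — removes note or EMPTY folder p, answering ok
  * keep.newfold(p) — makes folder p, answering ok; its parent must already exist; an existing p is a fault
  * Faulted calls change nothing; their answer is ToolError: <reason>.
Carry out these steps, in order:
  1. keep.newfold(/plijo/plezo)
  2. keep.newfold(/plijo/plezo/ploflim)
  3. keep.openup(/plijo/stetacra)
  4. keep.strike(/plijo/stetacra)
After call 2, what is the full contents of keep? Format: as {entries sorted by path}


·→ keep.newfold(p: /plijo/plezo)
·← ok
·→ keep.newfold(p: /plijo/plezo/ploflim)
·← ok
·→ keep.openup(p: /plijo/stetacra)
·← tibu
·→ keep.strike(p: /plijo/stetacra)
·← ok

Answer: {plijo/, plijo/plezo/, plijo/plezo/ploflim/, plijo/smikind=crapludre, plijo/stetacra=tibu}


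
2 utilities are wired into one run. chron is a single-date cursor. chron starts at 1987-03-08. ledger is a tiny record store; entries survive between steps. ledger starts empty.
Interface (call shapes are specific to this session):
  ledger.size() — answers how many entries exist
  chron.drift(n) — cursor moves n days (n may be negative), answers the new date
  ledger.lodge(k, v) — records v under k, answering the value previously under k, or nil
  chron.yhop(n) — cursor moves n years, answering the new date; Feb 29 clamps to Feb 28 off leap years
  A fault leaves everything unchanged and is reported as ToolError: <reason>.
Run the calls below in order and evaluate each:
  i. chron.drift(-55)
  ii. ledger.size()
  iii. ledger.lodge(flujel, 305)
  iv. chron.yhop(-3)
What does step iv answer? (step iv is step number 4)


! 1. chron.drift(n='-55') ~> 1987-01-12
! 2. ledger.size() ~> 0
! 3. ledger.lodge(k='flujel', v='305') ~> nil
! 4. chron.yhop(n='-3') ~> 1984-01-12

Answer: 1984-01-12


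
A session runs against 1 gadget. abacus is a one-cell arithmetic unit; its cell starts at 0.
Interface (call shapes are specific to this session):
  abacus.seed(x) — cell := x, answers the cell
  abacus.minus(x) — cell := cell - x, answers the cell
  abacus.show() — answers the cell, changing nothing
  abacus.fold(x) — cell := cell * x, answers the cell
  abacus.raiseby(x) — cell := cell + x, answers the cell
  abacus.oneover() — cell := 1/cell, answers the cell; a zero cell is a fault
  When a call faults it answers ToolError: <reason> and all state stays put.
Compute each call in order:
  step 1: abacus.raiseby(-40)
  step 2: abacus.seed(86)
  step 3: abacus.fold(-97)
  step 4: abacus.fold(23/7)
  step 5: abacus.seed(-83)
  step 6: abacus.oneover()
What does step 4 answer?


I try abacus.raiseby using x→-40, and get -40.
Using abacus.seed using x→86, yielding 86.
Next I call abacus.fold using x→-97, giving -8342.
Calling abacus.fold using x→23/7, and get -191866/7.
Now I run abacus.seed using x→-83, → -83.
I use abacus.oneover(), yielding -1/83.

Answer: -191866/7


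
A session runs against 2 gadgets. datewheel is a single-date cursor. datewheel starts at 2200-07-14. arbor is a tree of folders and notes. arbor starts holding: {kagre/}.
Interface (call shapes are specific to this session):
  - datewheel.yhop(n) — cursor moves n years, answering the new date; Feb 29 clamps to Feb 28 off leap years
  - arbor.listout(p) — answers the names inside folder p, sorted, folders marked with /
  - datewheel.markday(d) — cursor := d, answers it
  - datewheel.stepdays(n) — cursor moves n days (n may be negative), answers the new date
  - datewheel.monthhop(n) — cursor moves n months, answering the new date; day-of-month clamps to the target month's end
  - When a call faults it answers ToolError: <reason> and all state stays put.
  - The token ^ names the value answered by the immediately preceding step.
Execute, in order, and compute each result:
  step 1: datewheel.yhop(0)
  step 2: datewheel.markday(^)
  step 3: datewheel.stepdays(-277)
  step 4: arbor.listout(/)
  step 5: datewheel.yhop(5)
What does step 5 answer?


Answer: 2204-10-10

Derivation:
! yhop(n→0) -> 2200-07-14
! markday(d→^) -> 2200-07-14
! stepdays(n→-277) -> 2199-10-10
! listout(p→/) -> [kagre/]
! yhop(n→5) -> 2204-10-10


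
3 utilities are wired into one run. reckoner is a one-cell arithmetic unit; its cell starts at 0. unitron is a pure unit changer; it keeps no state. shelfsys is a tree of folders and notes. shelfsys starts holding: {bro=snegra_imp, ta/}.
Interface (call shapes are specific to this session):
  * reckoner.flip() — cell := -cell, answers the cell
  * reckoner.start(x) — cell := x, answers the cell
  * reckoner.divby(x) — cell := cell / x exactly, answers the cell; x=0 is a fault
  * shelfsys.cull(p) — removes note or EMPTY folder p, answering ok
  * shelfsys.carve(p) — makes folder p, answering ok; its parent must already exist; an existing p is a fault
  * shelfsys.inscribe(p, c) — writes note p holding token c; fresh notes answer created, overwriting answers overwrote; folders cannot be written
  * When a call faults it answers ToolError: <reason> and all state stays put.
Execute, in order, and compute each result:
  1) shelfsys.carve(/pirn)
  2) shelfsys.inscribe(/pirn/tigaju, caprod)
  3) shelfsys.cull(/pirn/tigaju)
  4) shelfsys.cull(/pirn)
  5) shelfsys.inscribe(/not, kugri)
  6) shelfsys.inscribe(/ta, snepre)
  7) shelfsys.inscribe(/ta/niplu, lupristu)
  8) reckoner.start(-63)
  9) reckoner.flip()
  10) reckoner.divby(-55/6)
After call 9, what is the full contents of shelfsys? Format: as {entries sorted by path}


> shelfsys.carve /pirn
  ok
> shelfsys.inscribe /pirn/tigaju caprod
  created
> shelfsys.cull /pirn/tigaju
  ok
> shelfsys.cull /pirn
  ok
> shelfsys.inscribe /not kugri
  created
> shelfsys.inscribe /ta snepre
  ToolError: is a directory
> shelfsys.inscribe /ta/niplu lupristu
  created
> reckoner.start -63
  -63
> reckoner.flip
  63
> reckoner.divby -55/6
  -378/55

Answer: {bro=snegra_imp, not=kugri, ta/, ta/niplu=lupristu}


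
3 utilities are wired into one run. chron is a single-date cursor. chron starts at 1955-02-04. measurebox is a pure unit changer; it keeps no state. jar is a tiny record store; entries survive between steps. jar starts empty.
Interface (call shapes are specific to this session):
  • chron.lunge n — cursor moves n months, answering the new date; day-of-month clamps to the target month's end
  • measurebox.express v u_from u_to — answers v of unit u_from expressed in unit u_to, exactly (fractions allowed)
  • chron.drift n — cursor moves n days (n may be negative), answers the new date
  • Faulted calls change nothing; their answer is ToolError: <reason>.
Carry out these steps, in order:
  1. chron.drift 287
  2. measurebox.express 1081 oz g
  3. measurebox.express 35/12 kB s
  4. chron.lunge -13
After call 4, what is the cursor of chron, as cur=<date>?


Answer: cur=1954-10-18

Derivation:
>>> drift n: 287
:: 1955-11-18
>>> express v: 1081 u_from: oz u_to: g
:: 49033335197/1600000
>>> express v: 35/12 u_from: kB u_to: s
:: ToolError: incompatible units
>>> lunge n: -13
:: 1954-10-18


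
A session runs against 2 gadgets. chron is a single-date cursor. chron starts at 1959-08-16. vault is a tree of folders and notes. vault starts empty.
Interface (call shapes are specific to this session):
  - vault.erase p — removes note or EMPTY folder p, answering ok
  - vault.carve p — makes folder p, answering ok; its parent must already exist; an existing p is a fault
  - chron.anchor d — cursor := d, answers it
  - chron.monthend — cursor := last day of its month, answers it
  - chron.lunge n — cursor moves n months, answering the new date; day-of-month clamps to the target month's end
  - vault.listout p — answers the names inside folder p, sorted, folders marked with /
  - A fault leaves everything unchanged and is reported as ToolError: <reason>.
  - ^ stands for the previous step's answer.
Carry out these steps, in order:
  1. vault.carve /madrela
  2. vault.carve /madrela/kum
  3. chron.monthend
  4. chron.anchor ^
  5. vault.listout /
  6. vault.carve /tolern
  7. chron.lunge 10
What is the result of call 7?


Answer: 1960-06-30

Derivation:
-- vault.carve(p='/madrela') => ok
-- vault.carve(p='/madrela/kum') => ok
-- chron.monthend() => 1959-08-31
-- chron.anchor(d='^') => 1959-08-31
-- vault.listout(p='/') => [madrela/]
-- vault.carve(p='/tolern') => ok
-- chron.lunge(n='10') => 1960-06-30


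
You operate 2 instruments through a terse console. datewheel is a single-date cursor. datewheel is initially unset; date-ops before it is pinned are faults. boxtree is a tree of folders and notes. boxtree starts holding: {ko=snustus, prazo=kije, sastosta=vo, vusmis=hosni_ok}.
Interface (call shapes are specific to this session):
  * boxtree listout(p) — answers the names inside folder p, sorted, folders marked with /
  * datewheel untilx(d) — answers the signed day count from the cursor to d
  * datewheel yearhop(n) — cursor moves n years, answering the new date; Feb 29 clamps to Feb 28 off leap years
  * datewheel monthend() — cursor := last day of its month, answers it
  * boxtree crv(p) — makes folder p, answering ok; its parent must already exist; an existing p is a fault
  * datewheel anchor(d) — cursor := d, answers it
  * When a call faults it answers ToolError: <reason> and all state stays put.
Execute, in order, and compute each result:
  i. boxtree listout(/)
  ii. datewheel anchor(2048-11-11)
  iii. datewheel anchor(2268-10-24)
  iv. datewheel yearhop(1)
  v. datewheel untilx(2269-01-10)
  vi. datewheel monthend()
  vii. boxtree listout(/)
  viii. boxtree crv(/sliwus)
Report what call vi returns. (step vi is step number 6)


Answer: 2269-10-31

Derivation:
// boxtree listout(/) ~> [ko, prazo, sastosta, vusmis]
// datewheel anchor(2048-11-11) ~> 2048-11-11
// datewheel anchor(2268-10-24) ~> 2268-10-24
// datewheel yearhop(1) ~> 2269-10-24
// datewheel untilx(2269-01-10) ~> -287
// datewheel monthend() ~> 2269-10-31
// boxtree listout(/) ~> [ko, prazo, sastosta, vusmis]
// boxtree crv(/sliwus) ~> ok


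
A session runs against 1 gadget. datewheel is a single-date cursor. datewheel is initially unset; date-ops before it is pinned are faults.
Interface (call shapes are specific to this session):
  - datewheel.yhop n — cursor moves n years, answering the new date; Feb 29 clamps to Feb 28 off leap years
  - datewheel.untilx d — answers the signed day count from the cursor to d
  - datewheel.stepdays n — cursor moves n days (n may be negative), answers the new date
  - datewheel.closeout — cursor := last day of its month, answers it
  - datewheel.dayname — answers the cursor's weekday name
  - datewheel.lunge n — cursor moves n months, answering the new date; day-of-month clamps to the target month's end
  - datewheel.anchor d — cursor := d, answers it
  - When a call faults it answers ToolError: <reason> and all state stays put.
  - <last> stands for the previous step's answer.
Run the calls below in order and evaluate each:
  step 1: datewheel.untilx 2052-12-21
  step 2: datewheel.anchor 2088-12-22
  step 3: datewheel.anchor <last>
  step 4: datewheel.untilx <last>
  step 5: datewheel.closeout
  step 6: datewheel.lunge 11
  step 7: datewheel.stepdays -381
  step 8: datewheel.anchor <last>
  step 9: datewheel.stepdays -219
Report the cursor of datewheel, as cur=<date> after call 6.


Answer: cur=2089-11-30

Derivation:
==> datewheel.untilx(d: 2052-12-21)
<== ToolError: no date set
==> datewheel.anchor(d: 2088-12-22)
<== 2088-12-22
==> datewheel.anchor(d: <last>)
<== 2088-12-22
==> datewheel.untilx(d: <last>)
<== 0
==> datewheel.closeout()
<== 2088-12-31
==> datewheel.lunge(n: 11)
<== 2089-11-30
==> datewheel.stepdays(n: -381)
<== 2088-11-14
==> datewheel.anchor(d: <last>)
<== 2088-11-14
==> datewheel.stepdays(n: -219)
<== 2088-04-09


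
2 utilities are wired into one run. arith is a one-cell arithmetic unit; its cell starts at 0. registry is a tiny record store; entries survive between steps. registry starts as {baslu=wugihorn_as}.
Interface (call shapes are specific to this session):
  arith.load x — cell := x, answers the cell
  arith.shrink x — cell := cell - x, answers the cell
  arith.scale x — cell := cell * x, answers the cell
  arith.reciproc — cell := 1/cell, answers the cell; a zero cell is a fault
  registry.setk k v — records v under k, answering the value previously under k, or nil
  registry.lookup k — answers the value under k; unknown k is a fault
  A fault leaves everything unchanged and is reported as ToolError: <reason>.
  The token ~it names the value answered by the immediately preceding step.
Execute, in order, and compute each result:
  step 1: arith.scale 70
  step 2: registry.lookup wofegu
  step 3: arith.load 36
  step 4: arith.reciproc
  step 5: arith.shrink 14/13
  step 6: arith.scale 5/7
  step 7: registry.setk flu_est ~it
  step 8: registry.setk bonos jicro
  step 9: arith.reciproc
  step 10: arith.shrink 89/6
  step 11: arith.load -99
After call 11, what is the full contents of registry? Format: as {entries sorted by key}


# 1. arith.scale(x→70) == 0
# 2. registry.lookup(k→wofegu) == ToolError: no such key wofegu
# 3. arith.load(x→36) == 36
# 4. arith.reciproc() == 1/36
# 5. arith.shrink(x→14/13) == -491/468
# 6. arith.scale(x→5/7) == -2455/3276
# 7. registry.setk(k→flu_est, v→~it) == nil
# 8. registry.setk(k→bonos, v→jicro) == nil
# 9. arith.reciproc() == -3276/2455
# 10. arith.shrink(x→89/6) == -238151/14730
# 11. arith.load(x→-99) == -99

Answer: {baslu=wugihorn_as, bonos=jicro, flu_est=-2455/3276}


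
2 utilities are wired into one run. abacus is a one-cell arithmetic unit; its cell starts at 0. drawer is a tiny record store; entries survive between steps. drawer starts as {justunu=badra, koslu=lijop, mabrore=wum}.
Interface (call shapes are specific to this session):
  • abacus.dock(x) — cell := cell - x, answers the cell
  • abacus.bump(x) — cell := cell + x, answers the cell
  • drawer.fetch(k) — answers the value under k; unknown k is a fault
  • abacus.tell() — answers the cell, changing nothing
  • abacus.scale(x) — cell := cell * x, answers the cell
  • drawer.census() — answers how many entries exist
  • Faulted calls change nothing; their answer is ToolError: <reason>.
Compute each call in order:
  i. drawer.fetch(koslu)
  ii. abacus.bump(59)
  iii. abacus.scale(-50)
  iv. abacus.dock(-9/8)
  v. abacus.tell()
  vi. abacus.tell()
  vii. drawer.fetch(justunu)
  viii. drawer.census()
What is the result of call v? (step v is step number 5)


I try drawer.fetch with k→koslu, and get lijop.
I try abacus.bump with x→59: 59.
I run abacus.scale with x→-50: -2950.
Next I call abacus.dock with x→-9/8, which returns -23591/8.
Now I run abacus.tell, → -23591/8.
I use abacus.tell(), yielding -23591/8.
Invoking drawer.fetch with k→justunu, and observe badra.
I call drawer.census, — result: 3.

Answer: -23591/8


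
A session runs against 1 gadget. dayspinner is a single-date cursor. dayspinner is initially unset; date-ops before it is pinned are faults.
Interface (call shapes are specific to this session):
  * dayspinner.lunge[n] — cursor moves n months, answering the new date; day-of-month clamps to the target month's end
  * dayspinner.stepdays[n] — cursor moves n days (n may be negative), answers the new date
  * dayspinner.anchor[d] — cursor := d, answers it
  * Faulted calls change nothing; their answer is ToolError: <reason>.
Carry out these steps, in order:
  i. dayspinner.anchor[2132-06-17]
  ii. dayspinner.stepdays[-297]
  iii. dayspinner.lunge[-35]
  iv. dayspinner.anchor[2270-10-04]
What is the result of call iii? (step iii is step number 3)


I run anchor using d=2132-06-17, yielding 2132-06-17.
Then stepdays using n=-297, and observe 2131-08-25.
I call lunge using n=-35: 2128-09-25.
Invoking anchor using d=2270-10-04, which returns 2270-10-04.

Answer: 2128-09-25


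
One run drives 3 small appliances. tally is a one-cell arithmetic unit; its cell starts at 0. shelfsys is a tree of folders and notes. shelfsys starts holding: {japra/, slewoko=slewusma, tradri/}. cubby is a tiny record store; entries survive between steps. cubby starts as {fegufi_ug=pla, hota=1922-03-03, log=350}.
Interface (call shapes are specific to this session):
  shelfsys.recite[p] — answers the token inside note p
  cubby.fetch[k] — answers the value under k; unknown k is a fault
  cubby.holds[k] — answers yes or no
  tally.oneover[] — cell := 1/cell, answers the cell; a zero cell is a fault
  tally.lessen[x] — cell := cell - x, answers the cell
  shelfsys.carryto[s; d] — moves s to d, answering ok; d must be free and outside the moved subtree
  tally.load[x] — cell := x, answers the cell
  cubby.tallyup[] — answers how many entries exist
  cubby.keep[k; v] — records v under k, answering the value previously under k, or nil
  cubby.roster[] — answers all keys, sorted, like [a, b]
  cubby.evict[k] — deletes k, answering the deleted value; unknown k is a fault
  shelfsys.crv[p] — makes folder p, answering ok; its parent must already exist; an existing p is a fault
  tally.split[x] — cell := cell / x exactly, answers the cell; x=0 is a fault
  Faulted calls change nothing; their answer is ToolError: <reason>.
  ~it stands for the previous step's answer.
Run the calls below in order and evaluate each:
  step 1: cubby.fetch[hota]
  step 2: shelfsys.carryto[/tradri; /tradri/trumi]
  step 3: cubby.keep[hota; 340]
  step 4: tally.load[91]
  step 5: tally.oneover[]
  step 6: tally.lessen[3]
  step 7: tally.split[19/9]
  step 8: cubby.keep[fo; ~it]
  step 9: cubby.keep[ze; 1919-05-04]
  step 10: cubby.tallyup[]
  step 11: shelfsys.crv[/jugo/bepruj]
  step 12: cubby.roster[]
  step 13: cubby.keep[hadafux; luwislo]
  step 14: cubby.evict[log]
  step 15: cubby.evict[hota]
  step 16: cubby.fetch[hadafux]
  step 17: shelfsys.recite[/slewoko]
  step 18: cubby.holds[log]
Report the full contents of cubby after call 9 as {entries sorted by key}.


Answer: {fegufi_ug=pla, fo=-2448/1729, hota=340, log=350, ze=1919-05-04}

Derivation:
% fetch k='hota'
= 1922-03-03
% carryto s='/tradri' d='/tradri/trumi'
= ToolError: into itself
% keep k='hota' v='340'
= 1922-03-03
% load x='91'
= 91
% oneover
= 1/91
% lessen x='3'
= -272/91
% split x='19/9'
= -2448/1729
% keep k='fo' v='~it'
= nil
% keep k='ze' v='1919-05-04'
= nil
% tallyup
= 5
% crv p='/jugo/bepruj'
= ToolError: no parent
% roster
= [fegufi_ug, fo, hota, log, ze]
% keep k='hadafux' v='luwislo'
= nil
% evict k='log'
= 350
% evict k='hota'
= 340
% fetch k='hadafux'
= luwislo
% recite p='/slewoko'
= slewusma
% holds k='log'
= no


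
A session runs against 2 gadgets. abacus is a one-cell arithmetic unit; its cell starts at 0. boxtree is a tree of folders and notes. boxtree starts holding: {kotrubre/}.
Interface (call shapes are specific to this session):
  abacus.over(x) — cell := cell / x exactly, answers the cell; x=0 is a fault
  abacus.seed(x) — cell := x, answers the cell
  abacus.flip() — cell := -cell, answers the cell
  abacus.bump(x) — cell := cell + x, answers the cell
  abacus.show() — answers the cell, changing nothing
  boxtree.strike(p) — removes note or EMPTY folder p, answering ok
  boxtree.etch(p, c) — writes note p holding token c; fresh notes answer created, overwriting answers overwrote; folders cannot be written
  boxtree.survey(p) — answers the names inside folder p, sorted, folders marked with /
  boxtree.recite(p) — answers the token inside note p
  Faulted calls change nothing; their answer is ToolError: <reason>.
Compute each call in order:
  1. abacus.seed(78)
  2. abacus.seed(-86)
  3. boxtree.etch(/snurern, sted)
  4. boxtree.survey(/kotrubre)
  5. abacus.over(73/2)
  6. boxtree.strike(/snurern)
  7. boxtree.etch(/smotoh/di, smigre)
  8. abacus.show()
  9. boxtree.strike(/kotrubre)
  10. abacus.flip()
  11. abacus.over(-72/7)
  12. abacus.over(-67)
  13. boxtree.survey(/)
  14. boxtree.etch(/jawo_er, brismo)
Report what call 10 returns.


-> seed(x: 78)
<- 78
-> seed(x: -86)
<- -86
-> etch(p: /snurern, c: sted)
<- created
-> survey(p: /kotrubre)
<- []
-> over(x: 73/2)
<- -172/73
-> strike(p: /snurern)
<- ok
-> etch(p: /smotoh/di, c: smigre)
<- ToolError: no parent
-> show()
<- -172/73
-> strike(p: /kotrubre)
<- ok
-> flip()
<- 172/73
-> over(x: -72/7)
<- -301/1314
-> over(x: -67)
<- 301/88038
-> survey(p: /)
<- []
-> etch(p: /jawo_er, c: brismo)
<- created

Answer: 172/73


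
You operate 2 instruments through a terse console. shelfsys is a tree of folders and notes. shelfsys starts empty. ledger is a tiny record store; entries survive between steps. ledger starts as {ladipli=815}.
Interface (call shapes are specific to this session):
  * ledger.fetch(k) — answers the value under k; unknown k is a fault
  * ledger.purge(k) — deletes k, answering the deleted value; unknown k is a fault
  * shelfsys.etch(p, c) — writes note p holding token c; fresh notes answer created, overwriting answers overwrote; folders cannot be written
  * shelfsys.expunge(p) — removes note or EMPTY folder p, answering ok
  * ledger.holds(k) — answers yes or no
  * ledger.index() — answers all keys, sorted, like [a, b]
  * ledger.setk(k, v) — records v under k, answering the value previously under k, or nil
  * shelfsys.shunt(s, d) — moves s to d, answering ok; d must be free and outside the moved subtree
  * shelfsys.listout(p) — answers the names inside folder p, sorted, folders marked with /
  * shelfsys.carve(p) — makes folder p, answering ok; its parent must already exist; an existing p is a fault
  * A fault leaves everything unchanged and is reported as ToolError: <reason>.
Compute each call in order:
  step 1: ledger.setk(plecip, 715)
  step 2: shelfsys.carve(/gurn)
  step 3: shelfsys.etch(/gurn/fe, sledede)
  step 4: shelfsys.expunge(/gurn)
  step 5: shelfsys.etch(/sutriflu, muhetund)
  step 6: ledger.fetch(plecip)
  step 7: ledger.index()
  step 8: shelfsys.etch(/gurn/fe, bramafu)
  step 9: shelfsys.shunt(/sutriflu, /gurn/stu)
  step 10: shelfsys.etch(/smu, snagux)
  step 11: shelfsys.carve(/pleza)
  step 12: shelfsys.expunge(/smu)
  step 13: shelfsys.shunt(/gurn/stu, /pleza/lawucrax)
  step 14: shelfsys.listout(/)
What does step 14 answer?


Answer: [gurn/, pleza/]

Derivation:
Step: ledger.setk[k→plecip; v→715]
Result: nil
Step: shelfsys.carve[p→/gurn]
Result: ok
Step: shelfsys.etch[p→/gurn/fe; c→sledede]
Result: created
Step: shelfsys.expunge[p→/gurn]
Result: ToolError: not empty
Step: shelfsys.etch[p→/sutriflu; c→muhetund]
Result: created
Step: ledger.fetch[k→plecip]
Result: 715
Step: ledger.index[]
Result: [ladipli, plecip]
Step: shelfsys.etch[p→/gurn/fe; c→bramafu]
Result: overwrote
Step: shelfsys.shunt[s→/sutriflu; d→/gurn/stu]
Result: ok
Step: shelfsys.etch[p→/smu; c→snagux]
Result: created
Step: shelfsys.carve[p→/pleza]
Result: ok
Step: shelfsys.expunge[p→/smu]
Result: ok
Step: shelfsys.shunt[s→/gurn/stu; d→/pleza/lawucrax]
Result: ok
Step: shelfsys.listout[p→/]
Result: [gurn/, pleza/]


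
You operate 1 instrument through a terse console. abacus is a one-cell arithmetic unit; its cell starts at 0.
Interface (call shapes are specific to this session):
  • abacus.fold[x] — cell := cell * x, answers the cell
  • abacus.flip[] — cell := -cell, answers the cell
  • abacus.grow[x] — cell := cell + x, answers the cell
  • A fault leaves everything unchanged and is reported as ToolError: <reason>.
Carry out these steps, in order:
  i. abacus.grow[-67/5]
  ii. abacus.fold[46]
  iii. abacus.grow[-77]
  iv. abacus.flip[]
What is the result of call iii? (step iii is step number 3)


Answer: -3467/5

Derivation:
>> abacus.grow(x='-67/5')
<< -67/5
>> abacus.fold(x='46')
<< -3082/5
>> abacus.grow(x='-77')
<< -3467/5
>> abacus.flip()
<< 3467/5


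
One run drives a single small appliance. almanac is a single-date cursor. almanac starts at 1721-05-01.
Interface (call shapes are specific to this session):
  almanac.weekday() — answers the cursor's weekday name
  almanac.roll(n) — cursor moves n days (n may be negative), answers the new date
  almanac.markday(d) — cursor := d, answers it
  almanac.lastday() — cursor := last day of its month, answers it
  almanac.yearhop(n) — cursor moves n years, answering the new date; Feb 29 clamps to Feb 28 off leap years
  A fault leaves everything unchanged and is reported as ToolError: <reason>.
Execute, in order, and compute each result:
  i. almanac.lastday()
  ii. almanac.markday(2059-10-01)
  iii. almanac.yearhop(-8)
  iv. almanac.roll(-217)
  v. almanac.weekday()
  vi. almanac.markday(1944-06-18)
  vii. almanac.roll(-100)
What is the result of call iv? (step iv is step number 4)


Answer: 2051-02-26

Derivation:
// almanac.lastday() ~> 1721-05-31
// almanac.markday(d: 2059-10-01) ~> 2059-10-01
// almanac.yearhop(n: -8) ~> 2051-10-01
// almanac.roll(n: -217) ~> 2051-02-26
// almanac.weekday() ~> Sunday
// almanac.markday(d: 1944-06-18) ~> 1944-06-18
// almanac.roll(n: -100) ~> 1944-03-10


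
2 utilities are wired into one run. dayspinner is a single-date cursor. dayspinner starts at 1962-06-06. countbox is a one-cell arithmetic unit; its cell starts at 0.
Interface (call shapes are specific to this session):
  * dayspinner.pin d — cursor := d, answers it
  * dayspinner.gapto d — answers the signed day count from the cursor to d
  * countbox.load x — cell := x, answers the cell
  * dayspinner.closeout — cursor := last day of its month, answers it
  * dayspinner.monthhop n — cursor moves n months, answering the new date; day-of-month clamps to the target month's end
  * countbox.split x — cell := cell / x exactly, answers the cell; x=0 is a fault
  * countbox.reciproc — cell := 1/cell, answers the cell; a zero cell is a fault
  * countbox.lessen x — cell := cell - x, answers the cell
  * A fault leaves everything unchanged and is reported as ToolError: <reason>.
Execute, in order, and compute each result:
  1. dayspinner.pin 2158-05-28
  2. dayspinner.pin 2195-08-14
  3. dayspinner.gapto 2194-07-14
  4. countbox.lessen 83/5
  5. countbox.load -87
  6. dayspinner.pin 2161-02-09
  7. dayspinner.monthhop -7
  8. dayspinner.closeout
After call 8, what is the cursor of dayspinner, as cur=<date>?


% dayspinner.pin d=2158-05-28
= 2158-05-28
% dayspinner.pin d=2195-08-14
= 2195-08-14
% dayspinner.gapto d=2194-07-14
= -396
% countbox.lessen x=83/5
= -83/5
% countbox.load x=-87
= -87
% dayspinner.pin d=2161-02-09
= 2161-02-09
% dayspinner.monthhop n=-7
= 2160-07-09
% dayspinner.closeout
= 2160-07-31

Answer: cur=2160-07-31


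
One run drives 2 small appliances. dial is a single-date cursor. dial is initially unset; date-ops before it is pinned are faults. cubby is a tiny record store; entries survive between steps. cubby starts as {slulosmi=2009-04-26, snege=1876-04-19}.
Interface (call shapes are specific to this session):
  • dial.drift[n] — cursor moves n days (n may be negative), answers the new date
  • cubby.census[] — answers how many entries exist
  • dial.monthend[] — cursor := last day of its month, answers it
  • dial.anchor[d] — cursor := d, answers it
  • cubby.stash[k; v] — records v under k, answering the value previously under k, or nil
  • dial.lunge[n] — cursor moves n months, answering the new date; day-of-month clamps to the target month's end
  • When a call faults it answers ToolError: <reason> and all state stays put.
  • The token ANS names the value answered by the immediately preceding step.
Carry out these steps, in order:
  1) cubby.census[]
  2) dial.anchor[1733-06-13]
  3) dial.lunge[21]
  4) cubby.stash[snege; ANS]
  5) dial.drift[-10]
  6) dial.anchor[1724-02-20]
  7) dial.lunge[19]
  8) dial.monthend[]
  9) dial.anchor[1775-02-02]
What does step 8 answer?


-> cubby.census()
<- 2
-> dial.anchor(d=1733-06-13)
<- 1733-06-13
-> dial.lunge(n=21)
<- 1735-03-13
-> cubby.stash(k=snege, v=ANS)
<- 1876-04-19
-> dial.drift(n=-10)
<- 1735-03-03
-> dial.anchor(d=1724-02-20)
<- 1724-02-20
-> dial.lunge(n=19)
<- 1725-09-20
-> dial.monthend()
<- 1725-09-30
-> dial.anchor(d=1775-02-02)
<- 1775-02-02

Answer: 1725-09-30


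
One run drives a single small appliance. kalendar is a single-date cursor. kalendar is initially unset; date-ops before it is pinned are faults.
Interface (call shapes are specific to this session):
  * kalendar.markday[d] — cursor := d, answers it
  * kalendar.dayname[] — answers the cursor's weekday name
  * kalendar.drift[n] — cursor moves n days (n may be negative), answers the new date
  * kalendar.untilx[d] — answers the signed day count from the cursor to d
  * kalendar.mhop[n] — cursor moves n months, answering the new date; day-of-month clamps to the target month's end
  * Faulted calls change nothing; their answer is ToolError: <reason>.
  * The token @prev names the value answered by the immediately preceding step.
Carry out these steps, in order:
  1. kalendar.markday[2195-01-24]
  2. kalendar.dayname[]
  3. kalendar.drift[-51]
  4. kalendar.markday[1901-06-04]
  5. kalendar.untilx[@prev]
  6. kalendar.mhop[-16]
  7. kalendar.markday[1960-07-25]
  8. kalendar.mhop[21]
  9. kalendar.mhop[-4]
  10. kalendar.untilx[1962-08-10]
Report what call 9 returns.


-- 1. kalendar.markday(2195-01-24) == 2195-01-24
-- 2. kalendar.dayname() == Saturday
-- 3. kalendar.drift(-51) == 2194-12-04
-- 4. kalendar.markday(1901-06-04) == 1901-06-04
-- 5. kalendar.untilx(@prev) == 0
-- 6. kalendar.mhop(-16) == 1900-02-04
-- 7. kalendar.markday(1960-07-25) == 1960-07-25
-- 8. kalendar.mhop(21) == 1962-04-25
-- 9. kalendar.mhop(-4) == 1961-12-25
-- 10. kalendar.untilx(1962-08-10) == 228

Answer: 1961-12-25


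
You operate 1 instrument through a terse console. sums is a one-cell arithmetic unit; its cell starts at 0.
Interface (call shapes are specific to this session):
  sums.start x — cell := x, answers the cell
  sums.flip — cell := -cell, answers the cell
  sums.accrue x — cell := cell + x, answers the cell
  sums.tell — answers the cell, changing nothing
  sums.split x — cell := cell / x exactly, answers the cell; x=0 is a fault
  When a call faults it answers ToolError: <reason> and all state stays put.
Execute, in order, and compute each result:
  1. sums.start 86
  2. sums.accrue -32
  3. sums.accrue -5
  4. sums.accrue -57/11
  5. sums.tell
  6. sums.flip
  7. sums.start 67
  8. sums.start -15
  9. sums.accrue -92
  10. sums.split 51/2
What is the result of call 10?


Do: sums.start[x→86]
See: 86
Do: sums.accrue[x→-32]
See: 54
Do: sums.accrue[x→-5]
See: 49
Do: sums.accrue[x→-57/11]
See: 482/11
Do: sums.tell[]
See: 482/11
Do: sums.flip[]
See: -482/11
Do: sums.start[x→67]
See: 67
Do: sums.start[x→-15]
See: -15
Do: sums.accrue[x→-92]
See: -107
Do: sums.split[x→51/2]
See: -214/51

Answer: -214/51


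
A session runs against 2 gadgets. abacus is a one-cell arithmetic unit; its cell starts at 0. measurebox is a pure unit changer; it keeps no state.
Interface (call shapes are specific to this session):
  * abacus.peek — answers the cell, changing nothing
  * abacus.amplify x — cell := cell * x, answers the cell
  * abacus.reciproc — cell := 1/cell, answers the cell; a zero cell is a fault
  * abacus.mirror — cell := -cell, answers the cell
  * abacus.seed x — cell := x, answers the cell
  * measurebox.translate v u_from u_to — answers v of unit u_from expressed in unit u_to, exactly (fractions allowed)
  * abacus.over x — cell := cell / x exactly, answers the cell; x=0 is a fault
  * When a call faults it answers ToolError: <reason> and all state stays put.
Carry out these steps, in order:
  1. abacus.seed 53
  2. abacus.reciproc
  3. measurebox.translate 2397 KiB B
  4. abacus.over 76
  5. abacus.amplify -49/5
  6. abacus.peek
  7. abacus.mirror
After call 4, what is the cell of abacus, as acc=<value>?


Act: abacus.seed[x='53']
Obs: 53
Act: abacus.reciproc[]
Obs: 1/53
Act: measurebox.translate[v='2397'; u_from='KiB'; u_to='B']
Obs: 2454528
Act: abacus.over[x='76']
Obs: 1/4028
Act: abacus.amplify[x='-49/5']
Obs: -49/20140
Act: abacus.peek[]
Obs: -49/20140
Act: abacus.mirror[]
Obs: 49/20140

Answer: acc=1/4028


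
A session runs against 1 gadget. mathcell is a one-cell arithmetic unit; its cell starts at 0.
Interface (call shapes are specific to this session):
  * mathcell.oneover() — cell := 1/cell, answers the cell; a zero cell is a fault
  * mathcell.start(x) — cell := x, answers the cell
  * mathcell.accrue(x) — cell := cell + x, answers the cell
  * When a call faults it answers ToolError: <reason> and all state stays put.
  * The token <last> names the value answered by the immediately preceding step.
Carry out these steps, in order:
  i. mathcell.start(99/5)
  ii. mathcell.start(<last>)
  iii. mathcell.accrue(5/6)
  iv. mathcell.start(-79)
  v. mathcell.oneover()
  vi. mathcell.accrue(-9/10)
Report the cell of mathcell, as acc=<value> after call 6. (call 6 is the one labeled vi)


>>> start 99/5
[out] 99/5
>>> start <last>
[out] 99/5
>>> accrue 5/6
[out] 619/30
>>> start -79
[out] -79
>>> oneover
[out] -1/79
>>> accrue -9/10
[out] -721/790

Answer: acc=-721/790


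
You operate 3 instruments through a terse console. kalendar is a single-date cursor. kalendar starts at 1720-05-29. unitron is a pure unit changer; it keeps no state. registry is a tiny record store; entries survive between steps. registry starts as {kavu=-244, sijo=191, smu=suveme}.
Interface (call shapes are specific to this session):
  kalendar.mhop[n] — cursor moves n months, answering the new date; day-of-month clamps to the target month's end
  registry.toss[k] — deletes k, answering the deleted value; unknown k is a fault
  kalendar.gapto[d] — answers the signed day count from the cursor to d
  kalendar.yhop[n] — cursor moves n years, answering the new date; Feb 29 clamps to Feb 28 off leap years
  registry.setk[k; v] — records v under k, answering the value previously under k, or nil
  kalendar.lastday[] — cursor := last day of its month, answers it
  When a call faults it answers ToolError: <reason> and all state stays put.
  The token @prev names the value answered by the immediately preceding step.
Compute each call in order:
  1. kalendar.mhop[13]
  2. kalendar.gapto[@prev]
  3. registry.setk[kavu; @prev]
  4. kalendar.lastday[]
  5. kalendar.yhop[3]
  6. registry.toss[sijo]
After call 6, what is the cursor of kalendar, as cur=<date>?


Answer: cur=1724-06-30

Derivation:
-> kalendar.mhop(n→13)
<- 1721-06-29
-> kalendar.gapto(d→@prev)
<- 0
-> registry.setk(k→kavu, v→@prev)
<- -244
-> kalendar.lastday()
<- 1721-06-30
-> kalendar.yhop(n→3)
<- 1724-06-30
-> registry.toss(k→sijo)
<- 191


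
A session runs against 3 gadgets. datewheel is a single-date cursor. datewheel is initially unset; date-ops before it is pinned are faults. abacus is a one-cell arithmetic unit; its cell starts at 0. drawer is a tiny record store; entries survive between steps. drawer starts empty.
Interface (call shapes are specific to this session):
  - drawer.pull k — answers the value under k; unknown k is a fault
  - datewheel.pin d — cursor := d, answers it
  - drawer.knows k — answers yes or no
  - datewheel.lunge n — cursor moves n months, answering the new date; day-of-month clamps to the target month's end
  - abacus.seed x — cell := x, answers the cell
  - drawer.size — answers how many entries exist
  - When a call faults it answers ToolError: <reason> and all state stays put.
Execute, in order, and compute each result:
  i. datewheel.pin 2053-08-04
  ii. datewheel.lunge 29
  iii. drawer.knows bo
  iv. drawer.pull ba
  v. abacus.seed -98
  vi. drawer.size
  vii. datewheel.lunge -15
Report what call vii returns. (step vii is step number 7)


Now I run datewheel.pin on d='2053-08-04', and see 2053-08-04.
I call datewheel.lunge on n='29', yielding 2056-01-04.
I invoke drawer.knows on k='bo': no.
Using drawer.pull on k='ba': ToolError: no such key ba.
Calling abacus.seed on x='-98', and see -98.
Next I call drawer.size(), — result: 0.
I call datewheel.lunge on n='-15', and see 2054-10-04.

Answer: 2054-10-04


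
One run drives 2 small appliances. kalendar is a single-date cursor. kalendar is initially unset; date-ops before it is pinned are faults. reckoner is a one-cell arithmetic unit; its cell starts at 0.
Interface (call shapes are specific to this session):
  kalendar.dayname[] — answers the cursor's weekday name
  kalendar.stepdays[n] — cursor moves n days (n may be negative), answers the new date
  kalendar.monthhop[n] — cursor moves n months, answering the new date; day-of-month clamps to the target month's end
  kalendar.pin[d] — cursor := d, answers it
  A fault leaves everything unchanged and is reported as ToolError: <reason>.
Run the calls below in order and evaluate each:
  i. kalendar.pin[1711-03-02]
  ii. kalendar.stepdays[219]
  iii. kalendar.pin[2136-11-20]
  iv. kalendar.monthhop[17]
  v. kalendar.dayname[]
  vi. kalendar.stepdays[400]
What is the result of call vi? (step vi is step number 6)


CALL kalendar.pin[1711-03-02]
RET  1711-03-02
CALL kalendar.stepdays[219]
RET  1711-10-07
CALL kalendar.pin[2136-11-20]
RET  2136-11-20
CALL kalendar.monthhop[17]
RET  2138-04-20
CALL kalendar.dayname[]
RET  Sunday
CALL kalendar.stepdays[400]
RET  2139-05-25

Answer: 2139-05-25


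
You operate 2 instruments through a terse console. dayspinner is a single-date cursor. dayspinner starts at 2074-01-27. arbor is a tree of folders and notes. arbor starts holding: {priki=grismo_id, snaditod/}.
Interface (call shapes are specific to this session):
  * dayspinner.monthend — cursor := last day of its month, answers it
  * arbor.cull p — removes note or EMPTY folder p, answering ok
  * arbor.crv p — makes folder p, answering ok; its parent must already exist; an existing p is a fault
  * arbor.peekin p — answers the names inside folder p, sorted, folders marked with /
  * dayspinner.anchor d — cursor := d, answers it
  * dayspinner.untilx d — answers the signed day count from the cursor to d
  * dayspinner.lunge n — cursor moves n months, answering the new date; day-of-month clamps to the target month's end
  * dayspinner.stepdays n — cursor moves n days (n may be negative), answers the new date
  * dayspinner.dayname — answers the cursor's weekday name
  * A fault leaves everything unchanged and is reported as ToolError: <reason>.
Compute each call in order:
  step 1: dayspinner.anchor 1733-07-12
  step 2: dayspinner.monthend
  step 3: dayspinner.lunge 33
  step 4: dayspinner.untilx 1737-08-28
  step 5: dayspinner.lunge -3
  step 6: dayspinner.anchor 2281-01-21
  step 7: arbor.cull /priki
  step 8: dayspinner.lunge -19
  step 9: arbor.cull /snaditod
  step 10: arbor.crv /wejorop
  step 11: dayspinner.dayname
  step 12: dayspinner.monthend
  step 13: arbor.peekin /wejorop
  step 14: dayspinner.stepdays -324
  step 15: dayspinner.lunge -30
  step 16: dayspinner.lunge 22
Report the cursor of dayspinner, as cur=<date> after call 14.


Act: dayspinner.anchor[d: 1733-07-12]
Obs: 1733-07-12
Act: dayspinner.monthend[]
Obs: 1733-07-31
Act: dayspinner.lunge[n: 33]
Obs: 1736-04-30
Act: dayspinner.untilx[d: 1737-08-28]
Obs: 485
Act: dayspinner.lunge[n: -3]
Obs: 1736-01-30
Act: dayspinner.anchor[d: 2281-01-21]
Obs: 2281-01-21
Act: arbor.cull[p: /priki]
Obs: ok
Act: dayspinner.lunge[n: -19]
Obs: 2279-06-21
Act: arbor.cull[p: /snaditod]
Obs: ok
Act: arbor.crv[p: /wejorop]
Obs: ok
Act: dayspinner.dayname[]
Obs: Saturday
Act: dayspinner.monthend[]
Obs: 2279-06-30
Act: arbor.peekin[p: /wejorop]
Obs: []
Act: dayspinner.stepdays[n: -324]
Obs: 2278-08-10
Act: dayspinner.lunge[n: -30]
Obs: 2276-02-10
Act: dayspinner.lunge[n: 22]
Obs: 2277-12-10

Answer: cur=2278-08-10


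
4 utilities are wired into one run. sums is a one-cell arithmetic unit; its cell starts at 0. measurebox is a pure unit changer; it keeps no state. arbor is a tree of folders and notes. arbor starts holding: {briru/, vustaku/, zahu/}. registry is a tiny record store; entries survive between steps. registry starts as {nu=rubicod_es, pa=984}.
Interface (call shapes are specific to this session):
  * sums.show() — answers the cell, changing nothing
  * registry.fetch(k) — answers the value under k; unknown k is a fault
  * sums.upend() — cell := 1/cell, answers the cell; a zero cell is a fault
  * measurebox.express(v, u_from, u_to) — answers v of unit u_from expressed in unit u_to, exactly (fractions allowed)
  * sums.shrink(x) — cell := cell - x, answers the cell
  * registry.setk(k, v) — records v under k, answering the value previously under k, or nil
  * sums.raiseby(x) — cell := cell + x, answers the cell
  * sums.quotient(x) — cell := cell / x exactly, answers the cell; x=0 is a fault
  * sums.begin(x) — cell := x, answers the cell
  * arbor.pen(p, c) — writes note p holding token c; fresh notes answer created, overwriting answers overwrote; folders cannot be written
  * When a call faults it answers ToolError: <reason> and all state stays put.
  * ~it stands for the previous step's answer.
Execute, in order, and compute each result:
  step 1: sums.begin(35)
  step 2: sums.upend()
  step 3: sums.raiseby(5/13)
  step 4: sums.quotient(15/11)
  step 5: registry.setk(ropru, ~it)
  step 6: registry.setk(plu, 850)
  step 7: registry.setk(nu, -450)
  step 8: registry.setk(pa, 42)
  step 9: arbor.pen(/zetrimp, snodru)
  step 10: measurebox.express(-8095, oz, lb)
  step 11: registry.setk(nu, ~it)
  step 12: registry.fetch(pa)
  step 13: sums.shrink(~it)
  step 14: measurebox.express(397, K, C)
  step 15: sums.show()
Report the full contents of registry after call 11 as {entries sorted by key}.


// sums.begin(x=35) == 35
// sums.upend() == 1/35
// sums.raiseby(x=5/13) == 188/455
// sums.quotient(x=15/11) == 2068/6825
// registry.setk(k=ropru, v=~it) == nil
// registry.setk(k=plu, v=850) == nil
// registry.setk(k=nu, v=-450) == rubicod_es
// registry.setk(k=pa, v=42) == 984
// arbor.pen(p=/zetrimp, c=snodru) == created
// measurebox.express(v=-8095, u_from=oz, u_to=lb) == -8095/16
// registry.setk(k=nu, v=~it) == -450
// registry.fetch(k=pa) == 42
// sums.shrink(x=~it) == -284582/6825
// measurebox.express(v=397, u_from=K, u_to=C) == 2477/20
// sums.show() == -284582/6825

Answer: {nu=-8095/16, pa=42, plu=850, ropru=2068/6825}
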